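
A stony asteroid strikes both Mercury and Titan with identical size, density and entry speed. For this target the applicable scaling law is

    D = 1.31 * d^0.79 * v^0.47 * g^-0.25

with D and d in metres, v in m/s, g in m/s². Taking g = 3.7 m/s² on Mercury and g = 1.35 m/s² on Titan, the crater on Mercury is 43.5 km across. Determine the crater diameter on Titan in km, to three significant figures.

All impactor-dependent factors cancel in the ratio, leaving D_Titan/D_Mercury = (g_Titan/g_Mercury)^-0.25.
(1.35/3.7)^-0.25 = 0.3649^-0.25 = 1.287
D_Titan = 1.287 × 43.5 km = 56.0 km

D ≈ 56.0 km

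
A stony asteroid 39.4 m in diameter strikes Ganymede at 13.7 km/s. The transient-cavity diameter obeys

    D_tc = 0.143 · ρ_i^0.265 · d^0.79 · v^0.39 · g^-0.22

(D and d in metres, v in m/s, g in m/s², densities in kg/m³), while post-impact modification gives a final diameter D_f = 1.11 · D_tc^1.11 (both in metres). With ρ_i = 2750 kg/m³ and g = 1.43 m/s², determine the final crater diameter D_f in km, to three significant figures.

D_f ≈ 1.87 km

v = 13700 m/s.
ρ_i^0.265 = 2750^0.265 = 8.155
d^0.79 = 39.4^0.79 = 18.22
v^0.39 = 13700^0.39 = 41.05
g^-0.22 = 1.43^-0.22 = 0.9243
D_tc = 0.143 × 8.155 × 18.22 × 41.05 × 0.9243 = 806.2 m
D_f = 1.11 × (806.2)^1.11 = 1868 m
     = 1.868 km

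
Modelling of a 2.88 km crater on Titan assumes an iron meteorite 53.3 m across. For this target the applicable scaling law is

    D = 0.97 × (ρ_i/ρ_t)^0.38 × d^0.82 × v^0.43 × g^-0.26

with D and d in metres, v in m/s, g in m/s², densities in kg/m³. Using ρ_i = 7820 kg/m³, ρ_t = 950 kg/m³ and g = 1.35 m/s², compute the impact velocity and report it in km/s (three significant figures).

v ≈ 11.3 km/s

Rearranging for v: v = [D / (0.97 · (7820/950)^0.38 · 53.3^0.82 · 1.35^-0.26)]^(1/0.43).
D = 2880 m.
(7820/950)^0.38 = 2.228
53.3^0.82 = 26.06
1.35^-0.26 = 0.9249
Denominator = 0.97 × 2.228 × 26.06 × 0.9249 = 52.09
D / 52.09 = 2880 / 52.09 = 55.29
v = 55.29^(1/0.43) = 55.29^2.3256 = 11290 m/s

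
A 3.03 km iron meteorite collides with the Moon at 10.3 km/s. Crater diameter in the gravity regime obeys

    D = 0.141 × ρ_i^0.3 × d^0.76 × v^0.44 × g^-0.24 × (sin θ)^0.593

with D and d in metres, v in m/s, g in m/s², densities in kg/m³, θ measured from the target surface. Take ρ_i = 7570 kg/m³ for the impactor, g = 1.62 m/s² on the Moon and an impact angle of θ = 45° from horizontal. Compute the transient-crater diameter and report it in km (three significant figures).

D ≈ 38.5 km

In SI units: d = 3030 m, v = 10300 m/s.
ρ_i^0.3 = 7570^0.3 = 14.58
d^0.76 = 3030^0.76 = 442.5
v^0.44 = 10300^0.44 = 58.30
g^-0.24 = 1.62^-0.24 = 0.8907
(sin 45°)^0.593 = 0.7071^0.593 = 0.8142
D = 0.141 × 14.58 × 442.5 × 58.30 × 0.8907 × 0.8142 = 38461 m
   = 38.46 km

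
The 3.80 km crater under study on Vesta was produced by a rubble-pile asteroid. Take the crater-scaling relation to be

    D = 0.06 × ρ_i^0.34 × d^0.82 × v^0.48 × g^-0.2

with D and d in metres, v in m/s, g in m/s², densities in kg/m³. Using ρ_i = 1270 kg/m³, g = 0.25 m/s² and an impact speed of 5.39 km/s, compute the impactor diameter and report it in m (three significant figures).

d ≈ 173 m

Rearranging for d: d = [D / (0.06 · 1270^0.34 · 5390^0.48 · 0.25^-0.2)]^(1/0.82).
D = 3800 m.
1270^0.34 = 11.36
5390^0.48 = 61.82
0.25^-0.2 = 1.320
Denominator = 0.06 × 11.36 × 61.82 × 1.320 = 55.62
D / 55.62 = 3800 / 55.62 = 68.32
d = 68.32^(1/0.82) = 68.32^1.2195 = 172.7 m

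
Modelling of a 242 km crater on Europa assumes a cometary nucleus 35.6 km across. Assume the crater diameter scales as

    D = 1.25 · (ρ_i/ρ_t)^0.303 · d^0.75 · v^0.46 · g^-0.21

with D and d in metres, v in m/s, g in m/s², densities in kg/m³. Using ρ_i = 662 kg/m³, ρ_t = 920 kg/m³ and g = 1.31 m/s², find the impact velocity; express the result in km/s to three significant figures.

Rearranging for v: v = [D / (1.25 · (662/920)^0.303 · 35600^0.75 · 1.31^-0.21)]^(1/0.46).
D = 242000 m.
(662/920)^0.303 = 0.9051
35600^0.75 = 2592
1.31^-0.21 = 0.9449
Denominator = 1.25 × 0.9051 × 2592 × 0.9449 = 2771
D / 2771 = 242000 / 2771 = 87.33
v = 87.33^(1/0.46) = 87.33^2.1739 = 16592 m/s

v ≈ 16.6 km/s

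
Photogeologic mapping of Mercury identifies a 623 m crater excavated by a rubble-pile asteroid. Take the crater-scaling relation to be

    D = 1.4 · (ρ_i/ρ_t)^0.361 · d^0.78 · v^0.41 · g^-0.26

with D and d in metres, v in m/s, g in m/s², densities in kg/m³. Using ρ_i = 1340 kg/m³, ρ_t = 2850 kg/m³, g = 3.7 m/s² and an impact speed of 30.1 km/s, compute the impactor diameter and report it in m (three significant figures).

Rearranging for d: d = [D / (1.4 · (1340/2850)^0.361 · 30100^0.41 · 3.7^-0.26)]^(1/0.78).
(1340/2850)^0.361 = 0.7615
30100^0.41 = 68.58
3.7^-0.26 = 0.7117
Denominator = 1.4 × 0.7615 × 68.58 × 0.7117 = 52.03
D / 52.03 = 623 / 52.03 = 11.97
d = 11.97^(1/0.78) = 11.97^1.2821 = 24.11 m

d ≈ 24.1 m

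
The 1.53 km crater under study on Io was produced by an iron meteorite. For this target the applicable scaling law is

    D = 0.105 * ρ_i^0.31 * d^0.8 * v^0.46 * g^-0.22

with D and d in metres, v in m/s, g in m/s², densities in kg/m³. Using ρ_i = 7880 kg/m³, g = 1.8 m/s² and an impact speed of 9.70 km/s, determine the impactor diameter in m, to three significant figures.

d ≈ 29.7 m

Rearranging for d: d = [D / (0.105 · 7880^0.31 · 9700^0.46 · 1.8^-0.22)]^(1/0.8).
D = 1530 m.
7880^0.31 = 16.14
9700^0.46 = 68.22
1.8^-0.22 = 0.8787
Denominator = 0.105 × 16.14 × 68.22 × 0.8787 = 101.6
D / 101.6 = 1530 / 101.6 = 15.06
d = 15.06^(1/0.8) = 15.06^1.25 = 29.67 m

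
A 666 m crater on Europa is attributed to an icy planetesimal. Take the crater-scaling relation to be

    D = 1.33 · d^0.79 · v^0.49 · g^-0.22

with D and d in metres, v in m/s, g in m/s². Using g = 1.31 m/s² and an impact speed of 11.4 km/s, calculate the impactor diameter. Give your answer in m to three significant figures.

d ≈ 8.58 m

Rearranging for d: d = [D / (1.33 · 11400^0.49 · 1.31^-0.22)]^(1/0.79).
11400^0.49 = 97.25
1.31^-0.22 = 0.9423
Denominator = 1.33 × 97.25 × 0.9423 = 121.9
D / 121.9 = 666 / 121.9 = 5.463
d = 5.463^(1/0.79) = 5.463^1.2658 = 8.579 m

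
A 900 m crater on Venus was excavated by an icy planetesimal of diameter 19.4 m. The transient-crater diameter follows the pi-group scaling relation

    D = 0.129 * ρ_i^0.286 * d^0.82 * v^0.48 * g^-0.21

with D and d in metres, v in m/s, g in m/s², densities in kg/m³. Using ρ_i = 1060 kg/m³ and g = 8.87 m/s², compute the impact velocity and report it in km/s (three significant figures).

v ≈ 26.3 km/s

Rearranging for v: v = [D / (0.129 · 1060^0.286 · 19.4^0.82 · 8.87^-0.21)]^(1/0.48).
1060^0.286 = 7.332
19.4^0.82 = 11.38
8.87^-0.21 = 0.6323
Denominator = 0.129 × 7.332 × 11.38 × 0.6323 = 6.806
D / 6.806 = 900 / 6.806 = 132.2
v = 132.2^(1/0.48) = 132.2^2.0833 = 26252 m/s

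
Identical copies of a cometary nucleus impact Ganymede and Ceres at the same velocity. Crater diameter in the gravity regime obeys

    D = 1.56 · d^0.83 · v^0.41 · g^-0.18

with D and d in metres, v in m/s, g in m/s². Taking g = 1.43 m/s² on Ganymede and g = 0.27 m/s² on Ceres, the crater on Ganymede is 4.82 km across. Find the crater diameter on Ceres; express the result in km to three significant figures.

D ≈ 6.51 km

All impactor-dependent factors cancel in the ratio, leaving D_Ceres/D_Ganymede = (g_Ceres/g_Ganymede)^-0.18.
(0.27/1.43)^-0.18 = 0.1888^-0.18 = 1.350
D_Ceres = 1.350 × 4.82 km = 6.51 km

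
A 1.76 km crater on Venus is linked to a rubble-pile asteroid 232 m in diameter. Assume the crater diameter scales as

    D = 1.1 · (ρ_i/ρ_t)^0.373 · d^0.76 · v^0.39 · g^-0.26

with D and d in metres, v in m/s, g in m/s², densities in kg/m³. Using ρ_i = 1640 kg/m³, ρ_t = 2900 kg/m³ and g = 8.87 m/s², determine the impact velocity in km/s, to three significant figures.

Rearranging for v: v = [D / (1.1 · (1640/2900)^0.373 · 232^0.76 · 8.87^-0.26)]^(1/0.39).
D = 1760 m.
(1640/2900)^0.373 = 0.8085
232^0.76 = 62.77
8.87^-0.26 = 0.5669
Denominator = 1.1 × 0.8085 × 62.77 × 0.5669 = 31.65
D / 31.65 = 1760 / 31.65 = 55.61
v = 55.61^(1/0.39) = 55.61^2.5641 = 29836 m/s

v ≈ 29.8 km/s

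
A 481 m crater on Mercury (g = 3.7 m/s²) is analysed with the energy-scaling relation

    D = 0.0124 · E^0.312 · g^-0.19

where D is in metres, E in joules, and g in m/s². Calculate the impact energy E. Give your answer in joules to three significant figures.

Rearranging: E = [D / (0.0124 · g^-0.19)]^(1/0.312).
g^-0.19 = 3.7^-0.19 = 0.7799
D / (0.0124 × 0.7799) = 481 / (9.671 × 10^-3) = 4.974 × 10^4
E = (4.974 × 10^4)^3.2051 = 1.131 × 10^15 J

E ≈ 1.13 × 10^15 J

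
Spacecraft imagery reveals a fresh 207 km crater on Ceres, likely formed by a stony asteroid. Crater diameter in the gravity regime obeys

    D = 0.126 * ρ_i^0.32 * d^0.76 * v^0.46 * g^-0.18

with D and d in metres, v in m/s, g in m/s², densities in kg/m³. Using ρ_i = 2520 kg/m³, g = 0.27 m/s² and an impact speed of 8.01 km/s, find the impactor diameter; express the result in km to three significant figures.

d ≈ 17.7 km

Rearranging for d: d = [D / (0.126 · 2520^0.32 · 8010^0.46 · 0.27^-0.18)]^(1/0.76).
D = 207000 m.
2520^0.32 = 12.26
8010^0.46 = 62.47
0.27^-0.18 = 1.266
Denominator = 0.126 × 12.26 × 62.47 × 1.266 = 122.2
D / 122.2 = 207000 / 122.2 = 1694
d = 1694^(1/0.76) = 1694^1.3158 = 17726 m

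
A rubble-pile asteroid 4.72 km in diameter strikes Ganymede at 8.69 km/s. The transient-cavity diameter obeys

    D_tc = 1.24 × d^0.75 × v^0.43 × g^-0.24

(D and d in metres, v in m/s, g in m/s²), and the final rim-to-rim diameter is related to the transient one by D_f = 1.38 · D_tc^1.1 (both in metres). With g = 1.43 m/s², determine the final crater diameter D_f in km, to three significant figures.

In SI: d = 4720 m, v = 8690 m/s.
d^0.75 = 4720^0.75 = 569.5
v^0.43 = 8690^0.43 = 49.41
g^-0.24 = 1.43^-0.24 = 0.9177
D_tc = 1.24 × 569.5 × 49.41 × 0.9177 = 32020 m
D_f = 1.38 × (32020)^1.1 = 1.247 × 10^5 m
     = 124.7 km

D_f ≈ 125 km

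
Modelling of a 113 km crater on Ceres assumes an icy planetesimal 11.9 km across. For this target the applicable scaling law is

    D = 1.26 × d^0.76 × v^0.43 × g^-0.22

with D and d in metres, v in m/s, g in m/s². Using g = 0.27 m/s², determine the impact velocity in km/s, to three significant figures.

v ≈ 10.6 km/s

Rearranging for v: v = [D / (1.26 · 11900^0.76 · 0.27^-0.22)]^(1/0.43).
D = 113000 m.
11900^0.76 = 1251
0.27^-0.22 = 1.334
Denominator = 1.26 × 1251 × 1.334 = 2103
D / 2103 = 113000 / 2103 = 53.73
v = 53.73^(1/0.43) = 53.73^2.3256 = 10563 m/s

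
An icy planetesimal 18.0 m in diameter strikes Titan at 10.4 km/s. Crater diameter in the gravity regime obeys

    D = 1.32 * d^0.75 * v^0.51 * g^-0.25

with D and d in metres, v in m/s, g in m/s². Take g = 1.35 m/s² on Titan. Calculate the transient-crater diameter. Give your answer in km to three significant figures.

In SI units: v = 10400 m/s.
d^0.75 = 18^0.75 = 8.739
v^0.51 = 10400^0.51 = 111.9
g^-0.25 = 1.35^-0.25 = 0.9277
D = 1.32 × 8.739 × 111.9 × 0.9277 = 1197 m
   = 1.197 km

D ≈ 1.20 km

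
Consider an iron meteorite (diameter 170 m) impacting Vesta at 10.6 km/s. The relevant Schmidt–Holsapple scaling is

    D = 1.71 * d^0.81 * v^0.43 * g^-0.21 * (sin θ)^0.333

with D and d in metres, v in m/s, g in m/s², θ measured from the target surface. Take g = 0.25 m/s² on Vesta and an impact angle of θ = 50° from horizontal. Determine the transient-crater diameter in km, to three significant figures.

D ≈ 7.22 km

In SI units: v = 10600 m/s.
d^0.81 = 170^0.81 = 64.07
v^0.43 = 10600^0.43 = 53.81
g^-0.21 = 0.25^-0.21 = 1.338
(sin 50°)^0.333 = 0.7660^0.333 = 0.9151
D = 1.71 × 64.07 × 53.81 × 1.338 × 0.9151 = 7218 m
   = 7.218 km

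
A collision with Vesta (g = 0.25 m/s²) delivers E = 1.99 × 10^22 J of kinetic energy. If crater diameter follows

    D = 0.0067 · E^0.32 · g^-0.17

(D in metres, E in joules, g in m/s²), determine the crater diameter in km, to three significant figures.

E^0.32 = (1.99 × 10^22)^0.32 = 1.367 × 10^7
g^-0.17 = 0.25^-0.17 = 1.266
D = 0.0067 × 1.367 × 10^7 × 1.266 = 1.160 × 10^5 m
   = 116.0 km

D ≈ 116 km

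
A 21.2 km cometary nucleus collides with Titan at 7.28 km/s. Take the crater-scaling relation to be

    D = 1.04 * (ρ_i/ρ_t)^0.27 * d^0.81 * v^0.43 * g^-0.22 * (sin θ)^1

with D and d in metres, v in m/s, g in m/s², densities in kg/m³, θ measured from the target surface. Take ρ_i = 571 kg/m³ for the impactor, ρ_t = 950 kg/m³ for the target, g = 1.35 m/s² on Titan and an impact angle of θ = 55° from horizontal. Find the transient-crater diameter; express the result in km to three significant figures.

In SI units: d = 21200 m, v = 7280 m/s.
(ρ_i/ρ_t)^0.27 = (571/950)^0.27 = 0.8716
d^0.81 = 21200^0.81 = 3194
v^0.43 = 7280^0.43 = 45.78
g^-0.22 = 1.35^-0.22 = 0.9361
(sin 55°)^1 = 0.8192^1 = 0.8192
D = 1.04 × 0.8716 × 3194 × 45.78 × 0.9361 × 0.8192 = 1.016 × 10^5 m
   = 101.6 km

D ≈ 102 km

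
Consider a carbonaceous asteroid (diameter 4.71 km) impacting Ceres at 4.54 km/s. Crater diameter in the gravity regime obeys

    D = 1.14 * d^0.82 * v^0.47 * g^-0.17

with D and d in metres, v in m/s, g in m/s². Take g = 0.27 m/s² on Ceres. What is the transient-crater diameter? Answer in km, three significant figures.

D ≈ 76.6 km

In SI units: d = 4710 m, v = 4540 m/s.
d^0.82 = 4710^0.82 = 1028
v^0.47 = 4540^0.47 = 52.34
g^-0.17 = 0.27^-0.17 = 1.249
D = 1.14 × 1028 × 52.34 × 1.249 = 76612 m
   = 76.61 km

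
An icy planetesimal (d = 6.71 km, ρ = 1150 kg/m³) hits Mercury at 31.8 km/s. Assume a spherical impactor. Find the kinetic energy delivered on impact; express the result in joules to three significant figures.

d = 6710 m; v = 31800 m/s.
Mass m = (π/6) ρ d³ = (π/6) × 1150 × (6710)³ = 1.819 × 10^14 kg
E = ½ m v² = 0.5 × 1.819 × 10^14 × (31800)² = 9.197 × 10^22 J

E ≈ 9.20 × 10^22 J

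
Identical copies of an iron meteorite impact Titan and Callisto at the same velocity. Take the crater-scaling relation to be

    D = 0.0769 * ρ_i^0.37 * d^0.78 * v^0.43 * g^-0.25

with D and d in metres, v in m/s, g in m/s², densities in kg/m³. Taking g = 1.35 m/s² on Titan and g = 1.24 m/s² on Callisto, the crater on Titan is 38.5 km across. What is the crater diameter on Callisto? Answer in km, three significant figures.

D ≈ 39.3 km

All impactor-dependent factors cancel in the ratio, leaving D_Callisto/D_Titan = (g_Callisto/g_Titan)^-0.25.
(1.24/1.35)^-0.25 = 0.9185^-0.25 = 1.021
D_Callisto = 1.021 × 38.5 km = 39.3 km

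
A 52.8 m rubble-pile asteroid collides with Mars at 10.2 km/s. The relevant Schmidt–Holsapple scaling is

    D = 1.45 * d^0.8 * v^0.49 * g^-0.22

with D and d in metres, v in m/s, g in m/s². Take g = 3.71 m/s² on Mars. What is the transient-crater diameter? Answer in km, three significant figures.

In SI units: v = 10200 m/s.
d^0.8 = 52.8^0.8 = 23.88
v^0.49 = 10200^0.49 = 92.09
g^-0.22 = 3.71^-0.22 = 0.7494
D = 1.45 × 23.88 × 92.09 × 0.7494 = 2390 m
   = 2.390 km

D ≈ 2.39 km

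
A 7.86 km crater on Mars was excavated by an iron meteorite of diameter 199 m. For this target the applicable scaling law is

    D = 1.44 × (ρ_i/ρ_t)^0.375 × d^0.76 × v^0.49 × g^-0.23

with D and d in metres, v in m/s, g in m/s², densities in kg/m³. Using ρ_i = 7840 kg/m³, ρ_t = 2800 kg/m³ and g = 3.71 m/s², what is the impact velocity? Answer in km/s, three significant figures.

Rearranging for v: v = [D / (1.44 · (7840/2800)^0.375 · 199^0.76 · 3.71^-0.23)]^(1/0.49).
D = 7860 m.
(7840/2800)^0.375 = 1.471
199^0.76 = 55.86
3.71^-0.23 = 0.7397
Denominator = 1.44 × 1.471 × 55.86 × 0.7397 = 87.52
D / 87.52 = 7860 / 87.52 = 89.81
v = 89.81^(1/0.49) = 89.81^2.0408 = 9690 m/s

v ≈ 9.69 km/s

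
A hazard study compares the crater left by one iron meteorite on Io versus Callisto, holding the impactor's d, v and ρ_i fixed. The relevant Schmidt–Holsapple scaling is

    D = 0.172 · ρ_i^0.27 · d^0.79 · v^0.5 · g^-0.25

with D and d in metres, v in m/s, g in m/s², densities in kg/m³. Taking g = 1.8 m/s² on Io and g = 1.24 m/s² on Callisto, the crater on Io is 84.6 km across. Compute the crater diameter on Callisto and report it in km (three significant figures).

D ≈ 92.9 km

All impactor-dependent factors cancel in the ratio, leaving D_Callisto/D_Io = (g_Callisto/g_Io)^-0.25.
(1.24/1.8)^-0.25 = 0.6889^-0.25 = 1.098
D_Callisto = 1.098 × 84.6 km = 92.9 km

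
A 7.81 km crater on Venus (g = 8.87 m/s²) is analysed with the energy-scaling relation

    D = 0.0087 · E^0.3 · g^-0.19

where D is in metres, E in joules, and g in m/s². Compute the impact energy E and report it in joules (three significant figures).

E ≈ 2.78 × 10^20 J

Rearranging: E = [D / (0.0087 · g^-0.19)]^(1/0.3).
D = 7810 m.
g^-0.19 = 8.87^-0.19 = 0.6605
D / (0.0087 × 0.6605) = 7810 / (5.746 × 10^-3) = 1.359 × 10^6
E = (1.359 × 10^6)^3.3333 = 2.779 × 10^20 J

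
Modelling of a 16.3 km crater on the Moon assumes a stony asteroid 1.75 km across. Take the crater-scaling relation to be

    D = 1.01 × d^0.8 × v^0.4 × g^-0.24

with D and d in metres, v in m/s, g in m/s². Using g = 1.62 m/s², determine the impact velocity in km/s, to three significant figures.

v ≈ 14.4 km/s

Rearranging for v: v = [D / (1.01 · 1750^0.8 · 1.62^-0.24)]^(1/0.4).
D = 16300 m.
1750^0.8 = 393.0
1.62^-0.24 = 0.8907
Denominator = 1.01 × 393.0 × 0.8907 = 353.5
D / 353.5 = 16300 / 353.5 = 46.11
v = 46.11^(1/0.4) = 46.11^2.5 = 14437 m/s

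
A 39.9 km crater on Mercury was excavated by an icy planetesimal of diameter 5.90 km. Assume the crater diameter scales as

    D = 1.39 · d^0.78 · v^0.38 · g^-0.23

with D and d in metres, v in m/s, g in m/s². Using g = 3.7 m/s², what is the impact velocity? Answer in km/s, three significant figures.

Rearranging for v: v = [D / (1.39 · 5900^0.78 · 3.7^-0.23)]^(1/0.38).
D = 39900 m.
5900^0.78 = 873.5
3.7^-0.23 = 0.7401
Denominator = 1.39 × 873.5 × 0.7401 = 898.6
D / 898.6 = 39900 / 898.6 = 44.40
v = 44.40^(1/0.38) = 44.40^2.6316 = 21640 m/s

v ≈ 21.6 km/s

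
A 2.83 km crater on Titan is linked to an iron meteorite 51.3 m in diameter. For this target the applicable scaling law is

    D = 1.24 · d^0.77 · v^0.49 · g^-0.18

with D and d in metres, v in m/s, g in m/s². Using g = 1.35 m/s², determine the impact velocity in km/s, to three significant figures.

v ≈ 16.4 km/s

Rearranging for v: v = [D / (1.24 · 51.3^0.77 · 1.35^-0.18)]^(1/0.49).
D = 2830 m.
51.3^0.77 = 20.74
1.35^-0.18 = 0.9474
Denominator = 1.24 × 20.74 × 0.9474 = 24.36
D / 24.36 = 2830 / 24.36 = 116.2
v = 116.2^(1/0.49) = 116.2^2.0408 = 16394 m/s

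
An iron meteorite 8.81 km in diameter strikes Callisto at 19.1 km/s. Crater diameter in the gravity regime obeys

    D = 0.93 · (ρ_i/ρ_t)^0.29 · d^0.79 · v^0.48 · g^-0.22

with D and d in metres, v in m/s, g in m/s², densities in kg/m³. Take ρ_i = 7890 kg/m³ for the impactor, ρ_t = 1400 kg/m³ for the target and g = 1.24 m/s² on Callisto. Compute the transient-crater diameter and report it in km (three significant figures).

In SI units: d = 8810 m, v = 19100 m/s.
(ρ_i/ρ_t)^0.29 = (7890/1400)^0.29 = 1.651
d^0.79 = 8810^0.79 = 1308
v^0.48 = 19100^0.48 = 113.5
g^-0.22 = 1.24^-0.22 = 0.9538
D = 0.93 × 1.651 × 1308 × 113.5 × 0.9538 = 2.174 × 10^5 m
   = 217.4 km

D ≈ 217 km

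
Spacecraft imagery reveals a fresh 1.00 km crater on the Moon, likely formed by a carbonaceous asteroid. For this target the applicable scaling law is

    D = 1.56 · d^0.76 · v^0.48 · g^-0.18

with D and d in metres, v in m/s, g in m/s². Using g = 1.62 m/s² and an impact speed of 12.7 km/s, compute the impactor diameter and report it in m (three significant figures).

Rearranging for d: d = [D / (1.56 · 12700^0.48 · 1.62^-0.18)]^(1/0.76).
D = 1000 m.
12700^0.48 = 93.29
1.62^-0.18 = 0.9168
Denominator = 1.56 × 93.29 × 0.9168 = 133.4
D / 133.4 = 1000 / 133.4 = 7.496
d = 7.496^(1/0.76) = 7.496^1.3158 = 14.16 m

d ≈ 14.2 m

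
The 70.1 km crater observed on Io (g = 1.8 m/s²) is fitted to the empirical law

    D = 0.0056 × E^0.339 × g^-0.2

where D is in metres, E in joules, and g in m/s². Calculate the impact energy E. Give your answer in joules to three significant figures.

Rearranging: E = [D / (0.0056 · g^-0.2)]^(1/0.339).
D = 70100 m.
g^-0.2 = 1.8^-0.2 = 0.8891
D / (0.0056 × 0.8891) = 70100 / (4.979 × 10^-3) = 1.408 × 10^7
E = (1.408 × 10^7)^2.9499 = 1.224 × 10^21 J

E ≈ 1.22 × 10^21 J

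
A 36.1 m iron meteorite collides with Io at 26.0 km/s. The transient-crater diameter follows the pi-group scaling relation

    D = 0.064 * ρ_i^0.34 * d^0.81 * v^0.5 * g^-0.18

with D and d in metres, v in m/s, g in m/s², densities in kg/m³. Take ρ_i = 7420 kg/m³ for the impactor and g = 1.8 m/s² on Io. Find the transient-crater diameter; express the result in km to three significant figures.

In SI units: v = 26000 m/s.
ρ_i^0.34 = 7420^0.34 = 20.70
d^0.81 = 36.1^0.81 = 18.26
v^0.5 = 26000^0.5 = 161.2
g^-0.18 = 1.8^-0.18 = 0.8996
D = 0.064 × 20.70 × 18.26 × 161.2 × 0.8996 = 3508 m
   = 3.508 km

D ≈ 3.51 km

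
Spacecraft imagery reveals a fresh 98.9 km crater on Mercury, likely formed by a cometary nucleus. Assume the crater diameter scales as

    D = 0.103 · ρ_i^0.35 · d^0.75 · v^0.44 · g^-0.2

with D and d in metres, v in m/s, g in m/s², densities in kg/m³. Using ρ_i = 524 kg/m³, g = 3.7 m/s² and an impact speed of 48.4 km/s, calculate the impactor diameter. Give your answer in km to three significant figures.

d ≈ 12.9 km

Rearranging for d: d = [D / (0.103 · 524^0.35 · 48400^0.44 · 3.7^-0.2)]^(1/0.75).
D = 98900 m.
524^0.35 = 8.949
48400^0.44 = 115.2
3.7^-0.2 = 0.7698
Denominator = 0.103 × 8.949 × 115.2 × 0.7698 = 81.74
D / 81.74 = 98900 / 81.74 = 1210
d = 1210^(1/0.75) = 1210^1.3333 = 12891 m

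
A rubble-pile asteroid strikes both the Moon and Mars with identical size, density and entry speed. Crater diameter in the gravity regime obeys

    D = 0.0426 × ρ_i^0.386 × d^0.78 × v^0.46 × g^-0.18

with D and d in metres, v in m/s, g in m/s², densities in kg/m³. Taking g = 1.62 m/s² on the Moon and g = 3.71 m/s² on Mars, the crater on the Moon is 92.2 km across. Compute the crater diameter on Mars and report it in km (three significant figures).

D ≈ 79.4 km

All impactor-dependent factors cancel in the ratio, leaving D_Mars/D_Moon = (g_Mars/g_Moon)^-0.18.
(3.71/1.62)^-0.18 = 2.290^-0.18 = 0.8614
D_Mars = 0.8614 × 92.2 km = 79.4 km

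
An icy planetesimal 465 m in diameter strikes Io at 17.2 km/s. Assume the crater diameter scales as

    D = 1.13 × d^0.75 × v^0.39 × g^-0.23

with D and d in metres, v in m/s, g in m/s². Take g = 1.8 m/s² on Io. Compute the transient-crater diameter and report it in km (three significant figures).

In SI units: v = 17200 m/s.
d^0.75 = 465^0.75 = 100.1
v^0.39 = 17200^0.39 = 44.86
g^-0.23 = 1.8^-0.23 = 0.8735
D = 1.13 × 100.1 × 44.86 × 0.8735 = 4432 m
   = 4.432 km

D ≈ 4.43 km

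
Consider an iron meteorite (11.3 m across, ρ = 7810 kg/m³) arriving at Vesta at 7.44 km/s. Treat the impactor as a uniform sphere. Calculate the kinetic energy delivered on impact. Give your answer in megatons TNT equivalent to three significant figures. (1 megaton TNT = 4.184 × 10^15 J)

v = 7440 m/s.
Mass m = (π/6) ρ d³ = (π/6) × 7810 × (11.3)³ = 5.900 × 10^6 kg
E = ½ m v² = 0.5 × 5.900 × 10^6 × (7440)² = 1.633 × 10^14 J
   = 1.633 × 10^14 / 4.184×10^15 = 0.03903 Mt

E ≈ 0.0390 Mt TNT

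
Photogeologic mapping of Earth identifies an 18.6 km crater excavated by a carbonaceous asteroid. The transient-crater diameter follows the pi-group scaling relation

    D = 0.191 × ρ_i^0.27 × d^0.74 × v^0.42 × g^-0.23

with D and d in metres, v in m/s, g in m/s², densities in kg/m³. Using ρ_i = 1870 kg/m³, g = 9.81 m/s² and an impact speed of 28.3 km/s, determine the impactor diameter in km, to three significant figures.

Rearranging for d: d = [D / (0.191 · 1870^0.27 · 28300^0.42 · 9.81^-0.23)]^(1/0.74).
D = 18600 m.
1870^0.27 = 7.645
28300^0.42 = 74.09
9.81^-0.23 = 0.5914
Denominator = 0.191 × 7.645 × 74.09 × 0.5914 = 63.98
D / 63.98 = 18600 / 63.98 = 290.7
d = 290.7^(1/0.74) = 290.7^1.3514 = 2134 m

d ≈ 2.13 km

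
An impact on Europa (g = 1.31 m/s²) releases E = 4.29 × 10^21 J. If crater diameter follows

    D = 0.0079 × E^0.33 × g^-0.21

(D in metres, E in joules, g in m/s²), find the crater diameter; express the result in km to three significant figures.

E^0.33 = (4.29 × 10^21)^0.33 = 1.376 × 10^7
g^-0.21 = 1.31^-0.21 = 0.9449
D = 0.0079 × 1.376 × 10^7 × 0.9449 = 1.027 × 10^5 m
   = 102.7 km

D ≈ 103 km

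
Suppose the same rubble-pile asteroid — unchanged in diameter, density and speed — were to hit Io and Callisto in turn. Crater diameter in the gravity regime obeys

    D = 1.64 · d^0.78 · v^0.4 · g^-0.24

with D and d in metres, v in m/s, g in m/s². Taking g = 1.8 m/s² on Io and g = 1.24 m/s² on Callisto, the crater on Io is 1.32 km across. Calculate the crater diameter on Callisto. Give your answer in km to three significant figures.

D ≈ 1.44 km

All impactor-dependent factors cancel in the ratio, leaving D_Callisto/D_Io = (g_Callisto/g_Io)^-0.24.
(1.24/1.8)^-0.24 = 0.6889^-0.24 = 1.094
D_Callisto = 1.094 × 1.32 km = 1.44 km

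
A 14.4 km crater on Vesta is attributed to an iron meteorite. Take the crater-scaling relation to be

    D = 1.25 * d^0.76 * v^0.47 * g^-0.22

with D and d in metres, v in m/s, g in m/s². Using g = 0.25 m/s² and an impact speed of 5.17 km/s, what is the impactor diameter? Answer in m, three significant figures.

Rearranging for d: d = [D / (1.25 · 5170^0.47 · 0.25^-0.22)]^(1/0.76).
D = 14400 m.
5170^0.47 = 55.63
0.25^-0.22 = 1.357
Denominator = 1.25 × 55.63 × 1.357 = 94.36
D / 94.36 = 14400 / 94.36 = 152.6
d = 152.6^(1/0.76) = 152.6^1.3158 = 746.7 m

d ≈ 747 m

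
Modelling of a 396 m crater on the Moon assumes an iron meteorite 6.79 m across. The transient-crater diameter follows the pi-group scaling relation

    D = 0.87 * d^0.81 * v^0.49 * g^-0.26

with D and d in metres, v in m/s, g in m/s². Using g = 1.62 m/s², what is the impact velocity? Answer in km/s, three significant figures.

Rearranging for v: v = [D / (0.87 · 6.79^0.81 · 1.62^-0.26)]^(1/0.49).
6.79^0.81 = 4.719
1.62^-0.26 = 0.8821
Denominator = 0.87 × 4.719 × 0.8821 = 3.621
D / 3.621 = 396 / 3.621 = 109.4
v = 109.4^(1/0.49) = 109.4^2.0408 = 14495 m/s

v ≈ 14.5 km/s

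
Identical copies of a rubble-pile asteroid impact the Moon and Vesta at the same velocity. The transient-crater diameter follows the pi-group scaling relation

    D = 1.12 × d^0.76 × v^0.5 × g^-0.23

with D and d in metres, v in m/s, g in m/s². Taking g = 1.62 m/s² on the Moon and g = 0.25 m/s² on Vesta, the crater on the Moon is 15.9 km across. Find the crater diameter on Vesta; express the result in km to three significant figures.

All impactor-dependent factors cancel in the ratio, leaving D_Vesta/D_Moon = (g_Vesta/g_Moon)^-0.23.
(0.25/1.62)^-0.23 = 0.1543^-0.23 = 1.537
D_Vesta = 1.537 × 15.9 km = 24.4 km

D ≈ 24.4 km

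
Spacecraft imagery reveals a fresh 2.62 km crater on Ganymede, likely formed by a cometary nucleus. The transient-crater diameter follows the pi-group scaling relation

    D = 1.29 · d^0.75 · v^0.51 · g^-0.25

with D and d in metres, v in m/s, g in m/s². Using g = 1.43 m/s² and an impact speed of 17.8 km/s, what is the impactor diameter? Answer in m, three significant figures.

d ≈ 37.3 m

Rearranging for d: d = [D / (1.29 · 17800^0.51 · 1.43^-0.25)]^(1/0.75).
D = 2620 m.
17800^0.51 = 147.1
1.43^-0.25 = 0.9145
Denominator = 1.29 × 147.1 × 0.9145 = 173.5
D / 173.5 = 2620 / 173.5 = 15.10
d = 15.10^(1/0.75) = 15.10^1.3333 = 37.32 m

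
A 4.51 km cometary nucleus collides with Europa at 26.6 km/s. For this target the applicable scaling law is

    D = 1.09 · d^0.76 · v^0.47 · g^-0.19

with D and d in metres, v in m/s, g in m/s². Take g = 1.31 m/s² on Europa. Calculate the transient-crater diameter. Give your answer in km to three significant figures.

D ≈ 74.5 km

In SI units: d = 4510 m, v = 26600 m/s.
d^0.76 = 4510^0.76 = 598.7
v^0.47 = 26600^0.47 = 120.1
g^-0.19 = 1.31^-0.19 = 0.9500
D = 1.09 × 598.7 × 120.1 × 0.9500 = 74456 m
   = 74.46 km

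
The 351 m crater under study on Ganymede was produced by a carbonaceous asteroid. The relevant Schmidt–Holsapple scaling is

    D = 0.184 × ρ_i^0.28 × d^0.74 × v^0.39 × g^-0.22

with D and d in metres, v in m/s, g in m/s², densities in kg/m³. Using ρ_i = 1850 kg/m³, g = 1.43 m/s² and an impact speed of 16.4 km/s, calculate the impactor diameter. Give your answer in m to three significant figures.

Rearranging for d: d = [D / (0.184 · 1850^0.28 · 16400^0.39 · 1.43^-0.22)]^(1/0.74).
1850^0.28 = 8.219
16400^0.39 = 44.03
1.43^-0.22 = 0.9243
Denominator = 0.184 × 8.219 × 44.03 × 0.9243 = 61.55
D / 61.55 = 351 / 61.55 = 5.703
d = 5.703^(1/0.74) = 5.703^1.3514 = 10.51 m

d ≈ 10.5 m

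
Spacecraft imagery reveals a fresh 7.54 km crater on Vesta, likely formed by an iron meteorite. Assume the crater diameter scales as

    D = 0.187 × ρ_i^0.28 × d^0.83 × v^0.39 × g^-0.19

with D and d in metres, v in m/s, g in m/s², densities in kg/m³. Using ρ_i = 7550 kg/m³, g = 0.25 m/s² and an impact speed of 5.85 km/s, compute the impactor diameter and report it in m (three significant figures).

Rearranging for d: d = [D / (0.187 · 7550^0.28 · 5850^0.39 · 0.25^-0.19)]^(1/0.83).
D = 7540 m.
7550^0.28 = 12.18
5850^0.39 = 29.46
0.25^-0.19 = 1.301
Denominator = 0.187 × 12.18 × 29.46 × 1.301 = 87.30
D / 87.30 = 7540 / 87.30 = 86.37
d = 86.37^(1/0.83) = 86.37^1.2048 = 215.2 m

d ≈ 215 m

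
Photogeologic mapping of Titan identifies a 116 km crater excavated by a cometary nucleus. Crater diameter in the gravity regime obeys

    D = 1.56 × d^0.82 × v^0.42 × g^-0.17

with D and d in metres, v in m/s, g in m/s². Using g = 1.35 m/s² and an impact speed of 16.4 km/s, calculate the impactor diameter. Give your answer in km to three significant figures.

Rearranging for d: d = [D / (1.56 · 16400^0.42 · 1.35^-0.17)]^(1/0.82).
D = 116000 m.
16400^0.42 = 58.92
1.35^-0.17 = 0.9503
Denominator = 1.56 × 58.92 × 0.9503 = 87.35
D / 87.35 = 116000 / 87.35 = 1328
d = 1328^(1/0.82) = 1328^1.2195 = 6438 m

d ≈ 6.44 km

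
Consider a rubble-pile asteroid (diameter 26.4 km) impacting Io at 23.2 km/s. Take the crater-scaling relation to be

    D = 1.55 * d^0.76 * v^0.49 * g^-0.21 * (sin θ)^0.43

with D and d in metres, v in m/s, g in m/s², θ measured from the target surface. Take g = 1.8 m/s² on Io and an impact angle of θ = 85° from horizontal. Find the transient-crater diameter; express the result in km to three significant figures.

In SI units: d = 26400 m, v = 23200 m/s.
d^0.76 = 26400^0.76 = 2293
v^0.49 = 23200^0.49 = 137.7
g^-0.21 = 1.8^-0.21 = 0.8839
(sin 85°)^0.43 = 0.9962^0.43 = 0.9984
D = 1.55 × 2293 × 137.7 × 0.8839 × 0.9984 = 4.319 × 10^5 m
   = 431.9 km

D ≈ 432 km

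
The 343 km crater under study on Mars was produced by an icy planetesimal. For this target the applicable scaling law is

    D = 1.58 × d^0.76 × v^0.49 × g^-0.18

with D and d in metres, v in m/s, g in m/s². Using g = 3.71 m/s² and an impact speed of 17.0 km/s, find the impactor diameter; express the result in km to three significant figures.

Rearranging for d: d = [D / (1.58 · 17000^0.49 · 3.71^-0.18)]^(1/0.76).
D = 343000 m.
17000^0.49 = 118.3
3.71^-0.18 = 0.7898
Denominator = 1.58 × 118.3 × 0.7898 = 147.6
D / 147.6 = 343000 / 147.6 = 2324
d = 2324^(1/0.76) = 2324^1.3158 = 26872 m

d ≈ 26.9 km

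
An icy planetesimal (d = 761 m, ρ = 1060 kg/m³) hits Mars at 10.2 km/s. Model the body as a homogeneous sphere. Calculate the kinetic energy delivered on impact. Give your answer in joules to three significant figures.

E ≈ 1.27 × 10^19 J

v = 10200 m/s.
Mass m = (π/6) ρ d³ = (π/6) × 1060 × (761)³ = 2.446 × 10^11 kg
E = ½ m v² = 0.5 × 2.446 × 10^11 × (10200)² = 1.272 × 10^19 J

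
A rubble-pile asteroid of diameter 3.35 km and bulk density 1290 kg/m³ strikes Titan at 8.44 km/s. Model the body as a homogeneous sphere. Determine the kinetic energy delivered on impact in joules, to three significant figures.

E ≈ 9.04 × 10^20 J

d = 3350 m; v = 8440 m/s.
Mass m = (π/6) ρ d³ = (π/6) × 1290 × (3350)³ = 2.539 × 10^13 kg
E = ½ m v² = 0.5 × 2.539 × 10^13 × (8440)² = 9.043 × 10^20 J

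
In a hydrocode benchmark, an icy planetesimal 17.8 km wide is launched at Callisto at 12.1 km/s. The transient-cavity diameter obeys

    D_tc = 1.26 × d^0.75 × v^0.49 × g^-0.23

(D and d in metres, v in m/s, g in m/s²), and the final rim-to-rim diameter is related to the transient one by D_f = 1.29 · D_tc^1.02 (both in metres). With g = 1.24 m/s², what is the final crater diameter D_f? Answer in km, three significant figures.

In SI: d = 17800 m, v = 12100 m/s.
d^0.75 = 17800^0.75 = 1541
v^0.49 = 12100^0.49 = 100.1
g^-0.23 = 1.24^-0.23 = 0.9517
D_tc = 1.26 × 1541 × 100.1 × 0.9517 = 1.850 × 10^5 m
D_f = 1.29 × (1.850 × 10^5)^1.02 = 3.042 × 10^5 m
     = 304.2 km

D_f ≈ 304 km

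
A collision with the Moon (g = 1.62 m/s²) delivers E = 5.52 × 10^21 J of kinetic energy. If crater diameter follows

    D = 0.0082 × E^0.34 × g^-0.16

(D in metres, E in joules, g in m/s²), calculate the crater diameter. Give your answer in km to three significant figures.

D ≈ 187 km

E^0.34 = (5.52 × 10^21)^0.34 = 2.468 × 10^7
g^-0.16 = 1.62^-0.16 = 0.9257
D = 0.0082 × 2.468 × 10^7 × 0.9257 = 1.873 × 10^5 m
   = 187.3 km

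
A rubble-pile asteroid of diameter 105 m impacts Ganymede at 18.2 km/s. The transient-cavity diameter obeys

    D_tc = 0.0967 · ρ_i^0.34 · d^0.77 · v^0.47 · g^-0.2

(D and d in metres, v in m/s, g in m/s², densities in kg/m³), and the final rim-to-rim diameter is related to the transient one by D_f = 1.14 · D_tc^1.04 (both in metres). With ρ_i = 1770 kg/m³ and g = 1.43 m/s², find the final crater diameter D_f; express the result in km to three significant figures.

D_f ≈ 6.59 km

v = 18200 m/s.
ρ_i^0.34 = 1770^0.34 = 12.71
d^0.77 = 105^0.77 = 36.00
v^0.47 = 18200^0.47 = 100.5
g^-0.2 = 1.43^-0.2 = 0.9310
D_tc = 0.0967 × 12.71 × 36.00 × 100.5 × 0.9310 = 4140 m
D_f = 1.14 × (4140)^1.04 = 6585 m
     = 6.585 km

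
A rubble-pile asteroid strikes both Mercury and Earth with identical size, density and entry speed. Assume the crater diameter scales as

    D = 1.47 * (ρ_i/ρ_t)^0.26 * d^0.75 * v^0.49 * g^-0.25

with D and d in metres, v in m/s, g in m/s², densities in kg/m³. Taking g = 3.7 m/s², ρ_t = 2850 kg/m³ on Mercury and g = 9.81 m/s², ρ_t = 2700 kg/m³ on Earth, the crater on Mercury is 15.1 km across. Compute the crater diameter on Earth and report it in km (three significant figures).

D ≈ 12.0 km

The impactor-only factors (d, v, ρ_i) cancel in the ratio, leaving D_Earth/D_Mercury = (g_Earth/g_Mercury)^-0.25 · (ρ_t,Mercury/ρ_t,Earth)^0.26.
(9.81/3.7)^-0.25 = 2.651^-0.25 = 0.7837
(2850/2700)^0.26 = 1.056^0.26 = 1.014
Ratio = 0.7837 × 1.014 = 0.7947
D_Earth = 0.7947 × 15.1 km = 12.0 km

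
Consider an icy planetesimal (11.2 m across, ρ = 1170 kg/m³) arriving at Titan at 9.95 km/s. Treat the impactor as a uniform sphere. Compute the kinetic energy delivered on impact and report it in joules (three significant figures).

E ≈ 4.26 × 10^13 J

v = 9950 m/s.
Mass m = (π/6) ρ d³ = (π/6) × 1170 × (11.2)³ = 8.607 × 10^5 kg
E = ½ m v² = 0.5 × 8.607 × 10^5 × (9950)² = 4.261 × 10^13 J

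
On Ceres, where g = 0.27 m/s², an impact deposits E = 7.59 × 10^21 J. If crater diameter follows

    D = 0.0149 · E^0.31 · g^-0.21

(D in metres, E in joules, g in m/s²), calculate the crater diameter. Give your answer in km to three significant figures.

E^0.31 = (7.59 × 10^21)^0.31 = 6.066 × 10^6
g^-0.21 = 0.27^-0.21 = 1.316
D = 0.0149 × 6.066 × 10^6 × 1.316 = 1.189 × 10^5 m
   = 118.9 km

D ≈ 119 km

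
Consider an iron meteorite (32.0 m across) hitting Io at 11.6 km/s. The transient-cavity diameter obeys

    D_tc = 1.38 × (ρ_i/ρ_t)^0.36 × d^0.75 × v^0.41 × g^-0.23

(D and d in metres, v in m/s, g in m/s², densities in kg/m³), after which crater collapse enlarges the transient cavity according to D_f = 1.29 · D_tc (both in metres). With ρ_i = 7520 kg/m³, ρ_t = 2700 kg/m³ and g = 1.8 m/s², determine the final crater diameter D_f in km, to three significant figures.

v = 11600 m/s.
(ρ_i/ρ_t)^0.36 = (7520/2700)^0.36 = 1.446
d^0.75 = 32^0.75 = 13.45
v^0.41 = 11600^0.41 = 46.39
g^-0.23 = 1.8^-0.23 = 0.8735
D_tc = 1.38 × 1.446 × 13.45 × 46.39 × 0.8735 = 1088 m
D_f = 1.29 × 1088 = 1404 m
     = 1.404 km

D_f ≈ 1.40 km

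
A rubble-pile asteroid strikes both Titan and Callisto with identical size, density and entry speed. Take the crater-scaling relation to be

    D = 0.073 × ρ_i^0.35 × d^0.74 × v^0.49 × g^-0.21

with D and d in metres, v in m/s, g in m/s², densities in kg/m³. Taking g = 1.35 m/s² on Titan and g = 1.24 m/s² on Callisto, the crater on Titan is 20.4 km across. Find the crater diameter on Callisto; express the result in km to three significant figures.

D ≈ 20.8 km

All impactor-dependent factors cancel in the ratio, leaving D_Callisto/D_Titan = (g_Callisto/g_Titan)^-0.21.
(1.24/1.35)^-0.21 = 0.9185^-0.21 = 1.018
D_Callisto = 1.018 × 20.4 km = 20.8 km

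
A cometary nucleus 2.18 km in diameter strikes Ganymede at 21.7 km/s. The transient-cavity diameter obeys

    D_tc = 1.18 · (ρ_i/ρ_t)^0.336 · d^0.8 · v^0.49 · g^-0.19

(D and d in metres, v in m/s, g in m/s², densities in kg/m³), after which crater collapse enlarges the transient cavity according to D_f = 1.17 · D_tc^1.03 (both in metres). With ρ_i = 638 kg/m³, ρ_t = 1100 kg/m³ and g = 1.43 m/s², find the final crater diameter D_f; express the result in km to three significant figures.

D_f ≈ 93.2 km

In SI: d = 2180 m, v = 21700 m/s.
(ρ_i/ρ_t)^0.336 = (638/1100)^0.336 = 0.8327
d^0.8 = 2180^0.8 = 468.6
v^0.49 = 21700^0.49 = 133.3
g^-0.19 = 1.43^-0.19 = 0.9343
D_tc = 1.18 × 0.8327 × 468.6 × 133.3 × 0.9343 = 57340 m
D_f = 1.17 × (57340)^1.03 = 93196 m
     = 93.20 km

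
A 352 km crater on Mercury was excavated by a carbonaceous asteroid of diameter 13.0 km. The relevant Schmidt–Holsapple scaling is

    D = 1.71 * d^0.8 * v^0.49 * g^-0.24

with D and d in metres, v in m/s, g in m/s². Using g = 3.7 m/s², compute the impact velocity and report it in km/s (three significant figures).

v ≈ 25.4 km/s

Rearranging for v: v = [D / (1.71 · 13000^0.8 · 3.7^-0.24)]^(1/0.49).
D = 352000 m.
13000^0.8 = 1955
3.7^-0.24 = 0.7305
Denominator = 1.71 × 1955 × 0.7305 = 2442
D / 2442 = 352000 / 2442 = 144.1
v = 144.1^(1/0.49) = 144.1^2.0408 = 25433 m/s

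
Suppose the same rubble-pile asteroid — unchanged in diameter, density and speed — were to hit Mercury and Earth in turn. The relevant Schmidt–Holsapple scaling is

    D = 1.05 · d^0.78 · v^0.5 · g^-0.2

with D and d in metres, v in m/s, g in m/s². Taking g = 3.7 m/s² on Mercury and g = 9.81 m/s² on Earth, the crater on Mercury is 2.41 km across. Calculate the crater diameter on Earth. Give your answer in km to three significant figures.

D ≈ 1.98 km

All impactor-dependent factors cancel in the ratio, leaving D_Earth/D_Mercury = (g_Earth/g_Mercury)^-0.2.
(9.81/3.7)^-0.2 = 2.651^-0.2 = 0.8228
D_Earth = 0.8228 × 2.41 km = 1.98 km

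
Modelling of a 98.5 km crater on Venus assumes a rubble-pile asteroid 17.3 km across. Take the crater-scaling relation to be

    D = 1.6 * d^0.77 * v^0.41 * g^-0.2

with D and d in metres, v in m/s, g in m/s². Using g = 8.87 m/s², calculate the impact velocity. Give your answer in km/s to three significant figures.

Rearranging for v: v = [D / (1.6 · 17300^0.77 · 8.87^-0.2)]^(1/0.41).
D = 98500 m.
17300^0.77 = 1834
8.87^-0.2 = 0.6463
Denominator = 1.6 × 1834 × 0.6463 = 1897
D / 1897 = 98500 / 1897 = 51.92
v = 51.92^(1/0.41) = 51.92^2.439 = 15265 m/s

v ≈ 15.3 km/s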